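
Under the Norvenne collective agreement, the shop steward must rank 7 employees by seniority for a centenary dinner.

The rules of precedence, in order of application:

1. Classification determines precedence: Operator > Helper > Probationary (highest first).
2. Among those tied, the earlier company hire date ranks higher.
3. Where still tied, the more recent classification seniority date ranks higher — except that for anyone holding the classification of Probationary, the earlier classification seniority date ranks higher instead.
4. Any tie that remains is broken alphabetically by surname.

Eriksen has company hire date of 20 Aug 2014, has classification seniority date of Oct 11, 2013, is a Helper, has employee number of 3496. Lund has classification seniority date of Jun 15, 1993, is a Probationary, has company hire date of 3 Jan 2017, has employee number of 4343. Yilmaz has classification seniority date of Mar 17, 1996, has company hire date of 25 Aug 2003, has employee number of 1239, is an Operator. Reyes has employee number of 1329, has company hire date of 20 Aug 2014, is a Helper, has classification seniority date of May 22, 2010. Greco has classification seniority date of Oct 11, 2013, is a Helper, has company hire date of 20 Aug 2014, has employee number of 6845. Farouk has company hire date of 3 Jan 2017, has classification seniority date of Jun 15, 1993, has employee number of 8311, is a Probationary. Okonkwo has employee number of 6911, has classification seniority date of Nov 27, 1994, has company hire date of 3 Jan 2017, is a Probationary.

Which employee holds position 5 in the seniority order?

By classification: Yilmaz (Operator); then Eriksen, Greco and Reyes (Helper); then Farouk, Lund and Okonkwo (Probationary).
Eriksen, Greco and Reyes all have company hire date 20 Aug 2014, so the next rule applies.
Among Eriksen, Greco and Reyes, by classification seniority date (later first): Eriksen and Greco (Oct 11, 2013) before Reyes (May 22, 2010).
Among Eriksen and Greco, alphabetically by surname: Eriksen before Greco.
Farouk, Lund and Okonkwo all have company hire date 3 Jan 2017, so the next rule applies.
Among Farouk, Lund and Okonkwo, by classification seniority date (earlier first) (reversed rule for this group): Farouk and Lund (Jun 15, 1993) before Okonkwo (Nov 27, 1994).
Among Farouk and Lund, alphabetically by surname: Farouk before Lund.
Order: Yilmaz, Eriksen, Greco, Reyes, Farouk, Lund, Okonkwo.

Farouk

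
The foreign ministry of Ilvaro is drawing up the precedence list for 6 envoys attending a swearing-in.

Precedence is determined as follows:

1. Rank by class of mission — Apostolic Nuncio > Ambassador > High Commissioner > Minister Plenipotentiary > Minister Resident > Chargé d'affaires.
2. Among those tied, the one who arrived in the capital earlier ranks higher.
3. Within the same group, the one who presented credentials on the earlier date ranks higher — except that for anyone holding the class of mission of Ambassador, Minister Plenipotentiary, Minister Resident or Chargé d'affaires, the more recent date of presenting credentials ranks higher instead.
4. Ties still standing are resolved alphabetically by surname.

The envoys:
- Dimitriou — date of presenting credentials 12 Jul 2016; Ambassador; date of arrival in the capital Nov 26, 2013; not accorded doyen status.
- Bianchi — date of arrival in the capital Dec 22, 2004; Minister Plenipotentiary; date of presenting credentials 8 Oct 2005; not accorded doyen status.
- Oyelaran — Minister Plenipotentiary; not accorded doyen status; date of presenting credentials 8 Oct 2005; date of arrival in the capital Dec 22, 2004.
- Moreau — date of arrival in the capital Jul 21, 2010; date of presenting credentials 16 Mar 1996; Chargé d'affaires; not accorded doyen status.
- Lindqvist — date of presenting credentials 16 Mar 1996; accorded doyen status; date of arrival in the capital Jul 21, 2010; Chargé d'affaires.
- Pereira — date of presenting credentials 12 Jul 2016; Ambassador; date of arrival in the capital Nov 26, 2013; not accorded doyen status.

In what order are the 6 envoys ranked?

By class of mission: Dimitriou and Pereira (Ambassador); then Bianchi and Oyelaran (Minister Plenipotentiary); then Lindqvist and Moreau (Chargé d'affaires).
Dimitriou and Pereira both have date of arrival in the capital Nov 26, 2013, so the next rule applies.
Dimitriou and Pereira both have date of presenting credentials 12 Jul 2016, so the next rule applies.
Among Dimitriou and Pereira, alphabetically by surname: Dimitriou before Pereira.
Bianchi and Oyelaran both have date of arrival in the capital Dec 22, 2004, so the next rule applies.
Bianchi and Oyelaran both have date of presenting credentials 8 Oct 2005, so the next rule applies.
Among Bianchi and Oyelaran, alphabetically by surname: Bianchi before Oyelaran.
Lindqvist and Moreau both have date of arrival in the capital Jul 21, 2010, so the next rule applies.
Lindqvist and Moreau both have date of presenting credentials 16 Mar 1996, so the next rule applies.
Among Lindqvist and Moreau, alphabetically by surname: Lindqvist before Moreau.
Full order: Dimitriou, Pereira, Bianchi, Oyelaran, Lindqvist, Moreau.

Dimitriou, Pereira, Bianchi, Oyelaran, Lindqvist, Moreau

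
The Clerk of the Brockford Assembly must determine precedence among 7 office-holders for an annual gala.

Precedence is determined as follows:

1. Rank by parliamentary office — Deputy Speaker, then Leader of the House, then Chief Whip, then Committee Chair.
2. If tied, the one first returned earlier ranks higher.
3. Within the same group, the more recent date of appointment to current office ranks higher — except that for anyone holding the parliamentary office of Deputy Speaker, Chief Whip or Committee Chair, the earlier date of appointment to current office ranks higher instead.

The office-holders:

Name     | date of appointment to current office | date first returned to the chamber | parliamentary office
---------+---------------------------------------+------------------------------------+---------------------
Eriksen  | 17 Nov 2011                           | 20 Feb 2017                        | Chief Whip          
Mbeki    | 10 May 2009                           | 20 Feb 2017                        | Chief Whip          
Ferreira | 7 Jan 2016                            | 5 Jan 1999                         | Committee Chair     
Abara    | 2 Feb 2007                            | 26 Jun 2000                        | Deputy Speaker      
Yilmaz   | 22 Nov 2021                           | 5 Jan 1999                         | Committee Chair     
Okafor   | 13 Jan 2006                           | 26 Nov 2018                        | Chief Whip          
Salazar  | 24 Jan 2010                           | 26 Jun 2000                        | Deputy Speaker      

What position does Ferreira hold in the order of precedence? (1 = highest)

By parliamentary office: Abara and Salazar (Deputy Speaker); then Mbeki, Eriksen and Okafor (Chief Whip); then Ferreira and Yilmaz (Committee Chair).
Abara and Salazar both have date first returned to the chamber 26 Jun 2000, so the next rule applies.
Among Abara and Salazar, by date of appointment to current office (earlier first) (reversed rule for this group): Abara (2 Feb 2007) before Salazar (24 Jan 2010).
Among Mbeki, Eriksen and Okafor, by date first returned to the chamber (earlier first): Mbeki and Eriksen (20 Feb 2017) before Okafor (26 Nov 2018).
Among Mbeki and Eriksen, by date of appointment to current office (earlier first) (reversed rule for this group): Mbeki (10 May 2009) before Eriksen (17 Nov 2011).
Ferreira and Yilmaz both have date first returned to the chamber 5 Jan 1999, so the next rule applies.
Among Ferreira and Yilmaz, by date of appointment to current office (earlier first) (reversed rule for this group): Ferreira (7 Jan 2016) before Yilmaz (22 Nov 2021).
Order: Abara, Salazar, Mbeki, Eriksen, Okafor, Ferreira, Yilmaz. So position 6.

6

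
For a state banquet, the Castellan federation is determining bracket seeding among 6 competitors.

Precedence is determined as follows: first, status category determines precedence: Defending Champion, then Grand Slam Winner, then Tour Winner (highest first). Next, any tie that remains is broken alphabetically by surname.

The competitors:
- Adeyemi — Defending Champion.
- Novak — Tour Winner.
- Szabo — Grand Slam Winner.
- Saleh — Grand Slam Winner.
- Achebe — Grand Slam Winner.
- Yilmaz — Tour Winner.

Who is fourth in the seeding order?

Szabo

By status category: Adeyemi (Defending Champion); then Achebe, Saleh and Szabo (Grand Slam Winner); then Novak and Yilmaz (Tour Winner).
Among Achebe, Saleh and Szabo, alphabetically by surname: Achebe before Saleh before Szabo.
Among Novak and Yilmaz, alphabetically by surname: Novak before Yilmaz.
Order: Adeyemi, Achebe, Saleh, Szabo, Novak, Yilmaz.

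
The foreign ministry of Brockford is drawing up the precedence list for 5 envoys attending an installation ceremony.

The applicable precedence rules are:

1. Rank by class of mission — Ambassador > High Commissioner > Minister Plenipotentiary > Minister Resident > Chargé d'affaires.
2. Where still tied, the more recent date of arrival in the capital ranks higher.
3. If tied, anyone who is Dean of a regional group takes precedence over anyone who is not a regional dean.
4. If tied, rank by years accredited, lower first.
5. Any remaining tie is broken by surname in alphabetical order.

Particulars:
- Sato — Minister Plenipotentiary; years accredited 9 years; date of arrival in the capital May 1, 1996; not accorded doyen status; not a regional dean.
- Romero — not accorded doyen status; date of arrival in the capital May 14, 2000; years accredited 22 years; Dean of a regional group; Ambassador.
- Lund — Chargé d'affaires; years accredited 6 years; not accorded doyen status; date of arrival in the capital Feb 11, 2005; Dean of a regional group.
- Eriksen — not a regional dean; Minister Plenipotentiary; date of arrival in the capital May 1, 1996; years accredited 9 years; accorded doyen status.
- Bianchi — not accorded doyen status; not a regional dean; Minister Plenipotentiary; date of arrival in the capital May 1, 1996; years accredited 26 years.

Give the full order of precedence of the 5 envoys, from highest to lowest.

By class of mission: Romero (Ambassador); then Eriksen, Sato and Bianchi (Minister Plenipotentiary); then Lund (Chargé d'affaires).
Eriksen, Sato and Bianchi all have date of arrival in the capital May 1, 1996, so the next rule applies.
Eriksen, Sato and Bianchi are each not a regional dean, so the next rule applies.
Among Eriksen, Sato and Bianchi, by years accredited (lower first): Eriksen and Sato (9 years) before Bianchi (26 years).
Among Eriksen and Sato, alphabetically by surname: Eriksen before Sato.
Full order: Romero, Eriksen, Sato, Bianchi, Lund.

Romero, Eriksen, Sato, Bianchi, Lund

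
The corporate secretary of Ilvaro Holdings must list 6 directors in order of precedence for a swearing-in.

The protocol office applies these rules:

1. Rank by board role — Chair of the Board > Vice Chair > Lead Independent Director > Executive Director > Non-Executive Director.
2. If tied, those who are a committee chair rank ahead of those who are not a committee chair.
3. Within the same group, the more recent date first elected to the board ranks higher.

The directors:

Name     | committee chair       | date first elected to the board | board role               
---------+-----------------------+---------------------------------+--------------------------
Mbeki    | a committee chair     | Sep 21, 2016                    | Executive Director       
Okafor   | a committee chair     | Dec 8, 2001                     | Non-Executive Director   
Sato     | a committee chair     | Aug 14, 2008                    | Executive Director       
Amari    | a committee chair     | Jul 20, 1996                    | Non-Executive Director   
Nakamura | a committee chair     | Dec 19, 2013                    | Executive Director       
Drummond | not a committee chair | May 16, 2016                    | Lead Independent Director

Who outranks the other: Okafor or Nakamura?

By board role: Drummond (Lead Independent Director); then Mbeki, Nakamura and Sato (Executive Director); then Okafor and Amari (Non-Executive Director).
Mbeki, Nakamura and Sato are each a committee chair, so the next rule applies.
Among Mbeki, Nakamura and Sato, by date first elected to the board (later first): Mbeki (Sep 21, 2016) before Nakamura (Dec 19, 2013) before Sato (Aug 14, 2008).
Okafor and Amari are each a committee chair, so the next rule applies.
Among Okafor and Amari, by date first elected to the board (later first): Okafor (Dec 8, 2001) before Amari (Jul 20, 1996).
So Nakamura takes precedence.

Nakamura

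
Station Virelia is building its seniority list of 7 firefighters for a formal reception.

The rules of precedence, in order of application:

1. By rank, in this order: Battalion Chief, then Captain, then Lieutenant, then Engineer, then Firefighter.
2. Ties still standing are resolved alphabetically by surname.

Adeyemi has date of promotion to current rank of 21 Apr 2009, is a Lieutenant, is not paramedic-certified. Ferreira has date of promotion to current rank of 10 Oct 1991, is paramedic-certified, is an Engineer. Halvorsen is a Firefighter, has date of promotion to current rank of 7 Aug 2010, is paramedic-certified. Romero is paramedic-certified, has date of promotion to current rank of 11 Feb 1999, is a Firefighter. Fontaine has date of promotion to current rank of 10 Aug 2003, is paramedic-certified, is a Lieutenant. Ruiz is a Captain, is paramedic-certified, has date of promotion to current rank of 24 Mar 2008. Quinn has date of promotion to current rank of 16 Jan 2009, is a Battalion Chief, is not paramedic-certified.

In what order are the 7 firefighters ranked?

By rank: Quinn (Battalion Chief); then Ruiz (Captain); then Adeyemi and Fontaine (Lieutenant); then Ferreira (Engineer); then Halvorsen and Romero (Firefighter).
Among Adeyemi and Fontaine, alphabetically by surname: Adeyemi before Fontaine.
Among Halvorsen and Romero, alphabetically by surname: Halvorsen before Romero.
Full order: Quinn, Ruiz, Adeyemi, Fontaine, Ferreira, Halvorsen, Romero.

Quinn, Ruiz, Adeyemi, Fontaine, Ferreira, Halvorsen, Romero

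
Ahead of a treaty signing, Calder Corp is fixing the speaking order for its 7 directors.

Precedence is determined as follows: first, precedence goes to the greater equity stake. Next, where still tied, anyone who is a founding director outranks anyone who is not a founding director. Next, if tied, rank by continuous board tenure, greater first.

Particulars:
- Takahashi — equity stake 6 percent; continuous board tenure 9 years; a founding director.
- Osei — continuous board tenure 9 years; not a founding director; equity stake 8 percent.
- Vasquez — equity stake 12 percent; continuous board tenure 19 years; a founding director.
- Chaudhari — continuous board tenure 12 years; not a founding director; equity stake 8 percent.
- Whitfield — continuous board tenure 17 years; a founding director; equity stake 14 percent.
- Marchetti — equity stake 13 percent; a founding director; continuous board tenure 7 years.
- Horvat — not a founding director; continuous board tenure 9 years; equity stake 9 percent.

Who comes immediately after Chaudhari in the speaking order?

By equity stake (higher first): Whitfield (14 percent); then Marchetti (13 percent); then Vasquez (12 percent); then Horvat (9 percent); then Chaudhari and Osei (both 8 percent); then Takahashi (6 percent).
Chaudhari and Osei are each not a founding director, so the next rule applies.
Among Chaudhari and Osei, by continuous board tenure (higher first): Chaudhari (12 years) before Osei (9 years).
Order: Whitfield, Marchetti, Vasquez, Horvat, Chaudhari, Osei, Takahashi.

Osei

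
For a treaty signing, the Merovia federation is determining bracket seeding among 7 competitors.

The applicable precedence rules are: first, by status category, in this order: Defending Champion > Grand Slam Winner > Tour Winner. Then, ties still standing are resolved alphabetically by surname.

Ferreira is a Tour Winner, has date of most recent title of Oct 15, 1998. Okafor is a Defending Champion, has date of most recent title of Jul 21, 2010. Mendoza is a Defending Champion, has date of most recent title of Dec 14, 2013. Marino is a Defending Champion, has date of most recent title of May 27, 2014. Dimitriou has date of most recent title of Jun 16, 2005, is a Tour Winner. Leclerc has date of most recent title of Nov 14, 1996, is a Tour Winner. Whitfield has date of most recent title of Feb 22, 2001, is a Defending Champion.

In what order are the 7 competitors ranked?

Marino, Mendoza, Okafor, Whitfield, Dimitriou, Ferreira, Leclerc

By status category: Marino, Mendoza, Okafor and Whitfield (Defending Champion); then Dimitriou, Ferreira and Leclerc (Tour Winner).
Among Marino, Mendoza, Okafor and Whitfield, alphabetically by surname: Marino before Mendoza before Okafor before Whitfield.
Among Dimitriou, Ferreira and Leclerc, alphabetically by surname: Dimitriou before Ferreira before Leclerc.
Full order: Marino, Mendoza, Okafor, Whitfield, Dimitriou, Ferreira, Leclerc.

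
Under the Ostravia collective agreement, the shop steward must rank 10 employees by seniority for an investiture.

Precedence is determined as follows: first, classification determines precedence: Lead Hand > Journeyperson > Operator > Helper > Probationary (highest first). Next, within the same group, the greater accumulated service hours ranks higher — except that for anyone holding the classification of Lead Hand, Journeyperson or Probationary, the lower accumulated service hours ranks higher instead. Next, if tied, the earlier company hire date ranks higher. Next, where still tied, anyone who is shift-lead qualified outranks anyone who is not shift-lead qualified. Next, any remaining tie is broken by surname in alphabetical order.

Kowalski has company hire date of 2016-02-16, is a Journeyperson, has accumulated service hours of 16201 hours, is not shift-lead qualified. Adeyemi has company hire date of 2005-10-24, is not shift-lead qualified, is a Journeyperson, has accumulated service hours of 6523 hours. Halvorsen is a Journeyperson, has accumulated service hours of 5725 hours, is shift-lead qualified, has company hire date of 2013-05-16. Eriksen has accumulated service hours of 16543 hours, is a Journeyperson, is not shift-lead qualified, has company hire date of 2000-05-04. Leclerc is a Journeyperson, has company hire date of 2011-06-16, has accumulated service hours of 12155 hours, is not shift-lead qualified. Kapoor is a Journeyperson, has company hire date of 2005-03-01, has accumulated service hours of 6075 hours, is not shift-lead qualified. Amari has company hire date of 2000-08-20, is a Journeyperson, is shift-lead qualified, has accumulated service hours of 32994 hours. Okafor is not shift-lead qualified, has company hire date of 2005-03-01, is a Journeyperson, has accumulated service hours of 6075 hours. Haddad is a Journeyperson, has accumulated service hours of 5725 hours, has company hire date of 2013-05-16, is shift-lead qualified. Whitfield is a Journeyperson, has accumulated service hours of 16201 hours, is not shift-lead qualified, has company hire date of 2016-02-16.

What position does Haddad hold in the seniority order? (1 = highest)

By classification: Haddad, Halvorsen, Kapoor, Okafor, Adeyemi, Leclerc, Kowalski, Whitfield, Eriksen and Amari (Journeyperson).
Among Haddad, Halvorsen, Kapoor, Okafor, Adeyemi, Leclerc, Kowalski, Whitfield, Eriksen and Amari, by accumulated service hours (lower first) (reversed rule for this group): Haddad and Halvorsen (5725 hours) before Kapoor and Okafor (6075 hours) before Adeyemi (6523 hours) before Leclerc (12155 hours) before Kowalski and Whitfield (16201 hours) before Eriksen (16543 hours) before Amari (32994 hours).
Haddad and Halvorsen both have company hire date 2013-05-16, so the next rule applies.
Haddad and Halvorsen are each shift-lead qualified, so the next rule applies.
Among Haddad and Halvorsen, alphabetically by surname: Haddad before Halvorsen.
Kapoor and Okafor both have company hire date 2005-03-01, so the next rule applies.
Kapoor and Okafor are each not shift-lead qualified, so the next rule applies.
Among Kapoor and Okafor, alphabetically by surname: Kapoor before Okafor.
Kowalski and Whitfield both have company hire date 2016-02-16, so the next rule applies.
Kowalski and Whitfield are each not shift-lead qualified, so the next rule applies.
Among Kowalski and Whitfield, alphabetically by surname: Kowalski before Whitfield.
Order: Haddad, Halvorsen, Kapoor, Okafor, Adeyemi, Leclerc, Kowalski, Whitfield, Eriksen, Amari. So position 1.

1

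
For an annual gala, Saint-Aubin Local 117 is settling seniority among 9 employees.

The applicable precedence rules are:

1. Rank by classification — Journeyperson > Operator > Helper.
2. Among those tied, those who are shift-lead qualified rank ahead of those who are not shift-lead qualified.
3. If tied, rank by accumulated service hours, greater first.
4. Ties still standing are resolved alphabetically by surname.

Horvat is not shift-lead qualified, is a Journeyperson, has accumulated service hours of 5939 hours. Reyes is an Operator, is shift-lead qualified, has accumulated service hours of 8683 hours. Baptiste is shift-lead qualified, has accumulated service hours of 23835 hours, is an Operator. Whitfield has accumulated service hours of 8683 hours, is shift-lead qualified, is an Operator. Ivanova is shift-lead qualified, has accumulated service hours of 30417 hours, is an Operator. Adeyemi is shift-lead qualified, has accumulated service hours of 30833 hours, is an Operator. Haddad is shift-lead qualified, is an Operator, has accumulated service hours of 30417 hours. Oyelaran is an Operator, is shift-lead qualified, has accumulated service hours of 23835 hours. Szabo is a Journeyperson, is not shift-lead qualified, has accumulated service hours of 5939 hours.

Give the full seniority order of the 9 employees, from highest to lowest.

By classification: Horvat and Szabo (Journeyperson); then Adeyemi, Haddad, Ivanova, Baptiste, Oyelaran, Reyes and Whitfield (Operator).
Horvat and Szabo are each not shift-lead qualified, so the next rule applies.
Horvat and Szabo both have accumulated service hours 5939 hours, so the next rule applies.
Among Horvat and Szabo, alphabetically by surname: Horvat before Szabo.
Adeyemi, Haddad, Ivanova, Baptiste, Oyelaran, Reyes and Whitfield are each shift-lead qualified, so the next rule applies.
Among Adeyemi, Haddad, Ivanova, Baptiste, Oyelaran, Reyes and Whitfield, by accumulated service hours (higher first): Adeyemi (30833 hours) before Haddad and Ivanova (30417 hours) before Baptiste and Oyelaran (23835 hours) before Reyes and Whitfield (8683 hours).
Among Haddad and Ivanova, alphabetically by surname: Haddad before Ivanova.
Among Baptiste and Oyelaran, alphabetically by surname: Baptiste before Oyelaran.
Among Reyes and Whitfield, alphabetically by surname: Reyes before Whitfield.
Full order: Horvat, Szabo, Adeyemi, Haddad, Ivanova, Baptiste, Oyelaran, Reyes, Whitfield.

Horvat, Szabo, Adeyemi, Haddad, Ivanova, Baptiste, Oyelaran, Reyes, Whitfield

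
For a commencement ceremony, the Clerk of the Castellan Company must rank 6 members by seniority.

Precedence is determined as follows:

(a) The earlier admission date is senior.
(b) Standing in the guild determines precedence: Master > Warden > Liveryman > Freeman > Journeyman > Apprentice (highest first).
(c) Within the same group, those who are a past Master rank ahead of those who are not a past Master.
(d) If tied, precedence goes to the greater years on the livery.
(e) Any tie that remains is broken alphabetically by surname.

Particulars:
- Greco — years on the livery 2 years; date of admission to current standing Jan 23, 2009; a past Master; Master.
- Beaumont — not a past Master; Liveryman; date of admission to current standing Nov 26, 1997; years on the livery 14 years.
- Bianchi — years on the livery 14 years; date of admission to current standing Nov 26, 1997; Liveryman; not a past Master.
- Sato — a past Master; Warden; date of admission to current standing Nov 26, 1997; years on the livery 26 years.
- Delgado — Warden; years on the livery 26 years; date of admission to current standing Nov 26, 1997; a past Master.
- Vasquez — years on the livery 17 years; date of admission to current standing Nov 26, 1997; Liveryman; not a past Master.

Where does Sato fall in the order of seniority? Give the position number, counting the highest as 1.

2

By date of admission to current standing (earlier first): Delgado, Sato, Vasquez, Beaumont and Bianchi (each Nov 26, 1997); then Greco (Jan 23, 2009).
Among Delgado, Sato, Vasquez, Beaumont and Bianchi, by standing in the guild: Delgado and Sato (Warden) before Vasquez, Beaumont and Bianchi (Liveryman).
Delgado and Sato are each a past Master, so the next rule applies.
Delgado and Sato both have years on the livery 26 years, so the next rule applies.
Among Delgado and Sato, alphabetically by surname: Delgado before Sato.
Vasquez, Beaumont and Bianchi are each not a past Master, so the next rule applies.
Among Vasquez, Beaumont and Bianchi, by years on the livery (higher first): Vasquez (17 years) before Beaumont and Bianchi (14 years).
Among Beaumont and Bianchi, alphabetically by surname: Beaumont before Bianchi.
Order: Delgado, Sato, Vasquez, Beaumont, Bianchi, Greco. So position 2.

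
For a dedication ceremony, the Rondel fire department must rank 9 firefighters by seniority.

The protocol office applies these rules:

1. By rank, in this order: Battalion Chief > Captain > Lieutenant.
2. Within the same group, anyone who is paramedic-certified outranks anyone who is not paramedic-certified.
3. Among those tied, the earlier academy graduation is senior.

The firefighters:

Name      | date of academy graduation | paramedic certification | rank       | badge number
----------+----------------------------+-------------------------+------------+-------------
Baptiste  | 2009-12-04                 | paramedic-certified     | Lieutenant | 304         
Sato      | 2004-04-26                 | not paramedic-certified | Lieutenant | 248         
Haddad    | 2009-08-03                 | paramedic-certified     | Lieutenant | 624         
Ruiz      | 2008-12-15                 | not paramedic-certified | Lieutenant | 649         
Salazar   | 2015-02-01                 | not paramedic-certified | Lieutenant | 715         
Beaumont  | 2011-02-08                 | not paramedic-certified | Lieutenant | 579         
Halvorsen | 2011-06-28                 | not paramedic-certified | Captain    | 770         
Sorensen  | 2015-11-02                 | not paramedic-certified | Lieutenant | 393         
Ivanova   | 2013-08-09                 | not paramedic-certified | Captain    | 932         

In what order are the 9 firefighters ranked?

By rank: Halvorsen and Ivanova (Captain); then Haddad, Baptiste, Sato, Ruiz, Beaumont, Salazar and Sorensen (Lieutenant).
Halvorsen and Ivanova are each not paramedic-certified, so the next rule applies.
Among Halvorsen and Ivanova, by date of academy graduation (earlier first): Halvorsen (2011-06-28) before Ivanova (2013-08-09).
Among Haddad, Baptiste, Sato, Ruiz, Beaumont, Salazar and Sorensen, paramedic-certified before not paramedic-certified: Haddad and Baptiste (paramedic-certified) before Sato, Ruiz, Beaumont, Salazar and Sorensen (not paramedic-certified).
Among Haddad and Baptiste, by date of academy graduation (earlier first): Haddad (2009-08-03) before Baptiste (2009-12-04).
Among Sato, Ruiz, Beaumont, Salazar and Sorensen, by date of academy graduation (earlier first): Sato (2004-04-26) before Ruiz (2008-12-15) before Beaumont (2011-02-08) before Salazar (2015-02-01) before Sorensen (2015-11-02).
Full order: Halvorsen, Ivanova, Haddad, Baptiste, Sato, Ruiz, Beaumont, Salazar, Sorensen.

Halvorsen, Ivanova, Haddad, Baptiste, Sato, Ruiz, Beaumont, Salazar, Sorensen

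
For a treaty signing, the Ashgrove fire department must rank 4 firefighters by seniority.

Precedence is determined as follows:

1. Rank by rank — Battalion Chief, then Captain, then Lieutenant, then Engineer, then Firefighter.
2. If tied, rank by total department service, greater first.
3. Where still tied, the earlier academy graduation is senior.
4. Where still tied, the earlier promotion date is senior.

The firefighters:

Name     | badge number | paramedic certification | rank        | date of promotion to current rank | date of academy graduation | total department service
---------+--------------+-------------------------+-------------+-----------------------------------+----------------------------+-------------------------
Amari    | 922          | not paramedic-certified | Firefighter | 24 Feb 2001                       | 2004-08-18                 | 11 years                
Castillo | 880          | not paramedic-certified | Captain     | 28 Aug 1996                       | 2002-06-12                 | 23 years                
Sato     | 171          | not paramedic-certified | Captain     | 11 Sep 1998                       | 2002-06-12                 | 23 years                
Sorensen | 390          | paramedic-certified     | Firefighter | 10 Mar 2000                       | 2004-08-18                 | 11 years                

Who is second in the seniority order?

Sato

By rank: Castillo and Sato (Captain); then Sorensen and Amari (Firefighter).
Castillo and Sato both have total department service 23 years, so the next rule applies.
Castillo and Sato both have date of academy graduation 2002-06-12, so the next rule applies.
Among Castillo and Sato, by date of promotion to current rank (earlier first): Castillo (28 Aug 1996) before Sato (11 Sep 1998).
Sorensen and Amari both have total department service 11 years, so the next rule applies.
Sorensen and Amari both have date of academy graduation 2004-08-18, so the next rule applies.
Among Sorensen and Amari, by date of promotion to current rank (earlier first): Sorensen (10 Mar 2000) before Amari (24 Feb 2001).
Order: Castillo, Sato, Sorensen, Amari.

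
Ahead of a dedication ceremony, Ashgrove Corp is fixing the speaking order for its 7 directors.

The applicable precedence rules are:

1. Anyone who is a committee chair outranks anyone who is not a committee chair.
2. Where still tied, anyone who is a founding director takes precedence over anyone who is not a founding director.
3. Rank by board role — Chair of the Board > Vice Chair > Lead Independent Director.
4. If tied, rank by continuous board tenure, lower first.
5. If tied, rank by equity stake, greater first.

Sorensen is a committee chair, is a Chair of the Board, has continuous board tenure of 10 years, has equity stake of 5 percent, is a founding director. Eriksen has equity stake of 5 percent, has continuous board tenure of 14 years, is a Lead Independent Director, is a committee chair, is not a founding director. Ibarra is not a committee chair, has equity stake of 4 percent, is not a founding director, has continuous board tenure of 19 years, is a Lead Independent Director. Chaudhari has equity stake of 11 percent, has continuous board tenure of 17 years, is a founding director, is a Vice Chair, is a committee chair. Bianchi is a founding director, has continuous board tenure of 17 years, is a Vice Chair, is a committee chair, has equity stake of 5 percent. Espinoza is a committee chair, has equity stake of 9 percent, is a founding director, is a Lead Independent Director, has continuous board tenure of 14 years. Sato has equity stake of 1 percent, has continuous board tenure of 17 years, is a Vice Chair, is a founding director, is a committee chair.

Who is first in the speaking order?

By the first rule: Sorensen, Chaudhari, Bianchi, Sato, Espinoza and Eriksen (each a committee chair); then Ibarra (not a committee chair).
Among Sorensen, Chaudhari, Bianchi, Sato, Espinoza and Eriksen, a founding director before not a founding director: Sorensen, Chaudhari, Bianchi, Sato and Espinoza (a founding director) before Eriksen (not a founding director).
Among Sorensen, Chaudhari, Bianchi, Sato and Espinoza, by board role: Sorensen (Chair of the Board) before Chaudhari, Bianchi and Sato (Vice Chair) before Espinoza (Lead Independent Director).
Chaudhari, Bianchi and Sato all have continuous board tenure 17 years, so the next rule applies.
Among Chaudhari, Bianchi and Sato, by equity stake (higher first): Chaudhari (11 percent) before Bianchi (5 percent) before Sato (1 percent).
Order: Sorensen, Chaudhari, Bianchi, Sato, Espinoza, Eriksen, Ibarra.

Sorensen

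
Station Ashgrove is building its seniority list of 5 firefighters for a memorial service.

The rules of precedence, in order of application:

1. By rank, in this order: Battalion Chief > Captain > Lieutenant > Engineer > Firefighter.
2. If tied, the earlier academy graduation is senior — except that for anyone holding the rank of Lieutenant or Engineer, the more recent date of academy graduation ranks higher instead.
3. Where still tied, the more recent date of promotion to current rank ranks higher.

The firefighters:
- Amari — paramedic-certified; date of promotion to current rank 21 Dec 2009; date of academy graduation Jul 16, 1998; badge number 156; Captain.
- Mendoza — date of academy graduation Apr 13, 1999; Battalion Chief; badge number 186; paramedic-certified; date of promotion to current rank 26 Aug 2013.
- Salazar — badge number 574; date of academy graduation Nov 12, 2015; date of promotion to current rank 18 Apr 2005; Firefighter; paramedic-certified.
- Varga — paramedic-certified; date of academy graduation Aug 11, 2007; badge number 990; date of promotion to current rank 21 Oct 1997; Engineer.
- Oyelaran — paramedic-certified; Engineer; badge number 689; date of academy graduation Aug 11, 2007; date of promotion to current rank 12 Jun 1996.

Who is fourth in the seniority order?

By rank: Mendoza (Battalion Chief); then Amari (Captain); then Varga and Oyelaran (Engineer); then Salazar (Firefighter).
Varga and Oyelaran both have date of academy graduation Aug 11, 2007, so the next rule applies.
Among Varga and Oyelaran, by date of promotion to current rank (later first): Varga (21 Oct 1997) before Oyelaran (12 Jun 1996).
Order: Mendoza, Amari, Varga, Oyelaran, Salazar.

Oyelaran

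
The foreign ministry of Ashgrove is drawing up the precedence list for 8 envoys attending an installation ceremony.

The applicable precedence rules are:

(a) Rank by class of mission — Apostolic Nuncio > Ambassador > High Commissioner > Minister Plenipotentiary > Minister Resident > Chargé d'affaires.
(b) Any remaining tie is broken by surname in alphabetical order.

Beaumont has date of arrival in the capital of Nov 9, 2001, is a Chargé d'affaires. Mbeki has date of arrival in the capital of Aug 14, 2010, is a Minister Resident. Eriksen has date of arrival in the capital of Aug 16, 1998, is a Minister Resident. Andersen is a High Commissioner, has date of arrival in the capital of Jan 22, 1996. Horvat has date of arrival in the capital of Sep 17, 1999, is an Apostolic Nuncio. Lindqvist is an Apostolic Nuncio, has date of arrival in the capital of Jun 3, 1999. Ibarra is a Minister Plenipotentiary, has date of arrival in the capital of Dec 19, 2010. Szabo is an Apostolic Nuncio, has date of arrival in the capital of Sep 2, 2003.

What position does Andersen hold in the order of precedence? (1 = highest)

4

By class of mission: Horvat, Lindqvist and Szabo (Apostolic Nuncio); then Andersen (High Commissioner); then Ibarra (Minister Plenipotentiary); then Eriksen and Mbeki (Minister Resident); then Beaumont (Chargé d'affaires).
Among Horvat, Lindqvist and Szabo, alphabetically by surname: Horvat before Lindqvist before Szabo.
Among Eriksen and Mbeki, alphabetically by surname: Eriksen before Mbeki.
Order: Horvat, Lindqvist, Szabo, Andersen, Ibarra, Eriksen, Mbeki, Beaumont. So position 4.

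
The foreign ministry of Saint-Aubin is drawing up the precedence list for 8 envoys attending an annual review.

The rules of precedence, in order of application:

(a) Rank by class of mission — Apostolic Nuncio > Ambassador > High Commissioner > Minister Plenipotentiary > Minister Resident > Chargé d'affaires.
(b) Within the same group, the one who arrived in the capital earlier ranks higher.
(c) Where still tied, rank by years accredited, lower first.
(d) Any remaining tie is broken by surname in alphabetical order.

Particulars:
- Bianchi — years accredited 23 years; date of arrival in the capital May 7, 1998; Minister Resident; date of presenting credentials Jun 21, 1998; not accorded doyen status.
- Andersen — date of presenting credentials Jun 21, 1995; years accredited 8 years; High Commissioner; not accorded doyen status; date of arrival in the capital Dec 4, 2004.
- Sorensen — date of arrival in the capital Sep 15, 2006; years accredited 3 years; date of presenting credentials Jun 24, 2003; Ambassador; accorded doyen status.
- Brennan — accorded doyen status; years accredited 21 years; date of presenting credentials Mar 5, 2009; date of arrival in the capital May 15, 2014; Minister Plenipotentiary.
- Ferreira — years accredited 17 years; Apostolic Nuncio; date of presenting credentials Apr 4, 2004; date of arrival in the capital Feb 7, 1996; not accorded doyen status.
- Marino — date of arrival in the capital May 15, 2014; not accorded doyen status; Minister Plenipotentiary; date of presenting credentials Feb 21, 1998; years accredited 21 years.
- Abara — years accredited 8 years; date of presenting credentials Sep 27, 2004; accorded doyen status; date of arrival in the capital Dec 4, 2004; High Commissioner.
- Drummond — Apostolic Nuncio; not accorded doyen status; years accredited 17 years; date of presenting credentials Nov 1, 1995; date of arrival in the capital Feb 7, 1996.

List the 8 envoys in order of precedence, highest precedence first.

Drummond, Ferreira, Sorensen, Abara, Andersen, Brennan, Marino, Bianchi

By class of mission: Drummond and Ferreira (Apostolic Nuncio); then Sorensen (Ambassador); then Abara and Andersen (High Commissioner); then Brennan and Marino (Minister Plenipotentiary); then Bianchi (Minister Resident).
Drummond and Ferreira both have date of arrival in the capital Feb 7, 1996, so the next rule applies.
Drummond and Ferreira both have years accredited 17 years, so the next rule applies.
Among Drummond and Ferreira, alphabetically by surname: Drummond before Ferreira.
Abara and Andersen both have date of arrival in the capital Dec 4, 2004, so the next rule applies.
Abara and Andersen both have years accredited 8 years, so the next rule applies.
Among Abara and Andersen, alphabetically by surname: Abara before Andersen.
Brennan and Marino both have date of arrival in the capital May 15, 2014, so the next rule applies.
Brennan and Marino both have years accredited 21 years, so the next rule applies.
Among Brennan and Marino, alphabetically by surname: Brennan before Marino.
Full order: Drummond, Ferreira, Sorensen, Abara, Andersen, Brennan, Marino, Bianchi.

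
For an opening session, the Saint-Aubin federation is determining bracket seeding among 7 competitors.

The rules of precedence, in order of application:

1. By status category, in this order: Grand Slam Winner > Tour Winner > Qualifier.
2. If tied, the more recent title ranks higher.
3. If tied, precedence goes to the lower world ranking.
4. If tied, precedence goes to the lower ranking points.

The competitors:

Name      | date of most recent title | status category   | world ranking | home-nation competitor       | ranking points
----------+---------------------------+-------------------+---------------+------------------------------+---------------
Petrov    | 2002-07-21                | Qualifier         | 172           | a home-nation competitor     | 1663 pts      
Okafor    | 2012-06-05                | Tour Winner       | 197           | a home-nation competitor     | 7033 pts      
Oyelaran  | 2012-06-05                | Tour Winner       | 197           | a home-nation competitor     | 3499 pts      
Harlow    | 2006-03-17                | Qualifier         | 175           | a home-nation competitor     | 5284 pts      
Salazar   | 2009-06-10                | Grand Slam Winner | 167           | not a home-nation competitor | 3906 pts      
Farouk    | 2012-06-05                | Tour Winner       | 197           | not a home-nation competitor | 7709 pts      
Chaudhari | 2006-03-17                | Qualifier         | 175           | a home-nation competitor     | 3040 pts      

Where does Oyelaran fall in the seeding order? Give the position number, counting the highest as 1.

By status category: Salazar (Grand Slam Winner); then Oyelaran, Okafor and Farouk (Tour Winner); then Chaudhari, Harlow and Petrov (Qualifier).
Oyelaran, Okafor and Farouk all have date of most recent title 2012-06-05, so the next rule applies.
Oyelaran, Okafor and Farouk all have world ranking 197, so the next rule applies.
Among Oyelaran, Okafor and Farouk, by ranking points (lower first): Oyelaran (3499 pts) before Okafor (7033 pts) before Farouk (7709 pts).
Among Chaudhari, Harlow and Petrov, by date of most recent title (later first): Chaudhari and Harlow (2006-03-17) before Petrov (2002-07-21).
Chaudhari and Harlow both have world ranking 175, so the next rule applies.
Among Chaudhari and Harlow, by ranking points (lower first): Chaudhari (3040 pts) before Harlow (5284 pts).
Order: Salazar, Oyelaran, Okafor, Farouk, Chaudhari, Harlow, Petrov. So position 2.

2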